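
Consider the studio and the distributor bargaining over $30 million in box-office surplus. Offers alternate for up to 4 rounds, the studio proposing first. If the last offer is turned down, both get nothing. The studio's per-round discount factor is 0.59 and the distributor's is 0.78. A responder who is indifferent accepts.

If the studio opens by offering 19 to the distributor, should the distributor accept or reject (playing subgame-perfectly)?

Round 4 (the distributor proposes): rejection yields 0 for the studio; the distributor offers 0 and keeps 30.
Round 3 (the studio proposes): the distributor can get 30 next round, worth 0.78 × 30 = 23.4 now. The studio offers 23.4 and keeps 30 − 23.4 = 6.6.
Round 2 (the distributor proposes): the studio can get 6.6 next round, worth 0.59 × 6.6 = 3.894 now. The distributor offers 3.894 and keeps 30 − 3.894 = 26.106.
So by rejecting in round 1, the distributor gets 26.106 next round, worth 0.78 × 26.106 = 20.36268 now.
Offer 19 < 20.36268, so the distributor rejects.

Reject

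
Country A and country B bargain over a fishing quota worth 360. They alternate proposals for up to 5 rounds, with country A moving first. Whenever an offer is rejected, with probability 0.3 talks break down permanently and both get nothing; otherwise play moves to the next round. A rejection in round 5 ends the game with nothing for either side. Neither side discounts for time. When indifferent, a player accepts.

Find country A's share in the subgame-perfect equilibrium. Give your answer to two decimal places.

247.36

Round 5 (country A proposes): country B will accept anything ≥ 0, so country A offers 0 and keeps 360.
Round 4 (country B proposes): rejecting gives country A an expected 0.7 × 360 = 252; country B offers that and keeps 108.
Round 3 (country A proposes): rejecting gives country B an expected 0.7 × 108 = 75.6; country A offers that and keeps 284.4.
Round 2 (country B proposes): rejecting gives country A an expected 0.7 × 284.4 = 199.08. Country B offers 199.08 and keeps 360 − 199.08 = 160.92.
Round 1 (country A proposes): rejecting gives country B an expected 0.7 × 160.92 = 112.644. Country A offers 112.644 and keeps 360 − 112.644 = 247.356.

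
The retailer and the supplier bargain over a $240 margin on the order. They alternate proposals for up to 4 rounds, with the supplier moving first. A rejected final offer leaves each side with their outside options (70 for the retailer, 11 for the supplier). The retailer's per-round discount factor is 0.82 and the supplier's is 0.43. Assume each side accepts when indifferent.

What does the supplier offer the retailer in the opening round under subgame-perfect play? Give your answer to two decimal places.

178.39

Solve by backward induction from round 4.
Round 4 (the retailer proposes): the supplier gets 11 if talks fail, so the retailer offers 11 and keeps 229.
Round 3 (the supplier proposes): the retailer can get 229 next round, worth 0.82 × 229 = 187.78 now, so the supplier offers 187.78, keeping 52.22.
Round 2 (the retailer proposes): the supplier can get 52.22 next round, worth 0.43 × 52.22 = 22.4546 now, so the retailer offers 22.4546, keeping 217.5454.
Round 1 (the supplier proposes): the retailer can get 217.5454 next round, worth 0.82 × 217.5454 = 178.387228 now; the supplier offers that and keeps 61.612772.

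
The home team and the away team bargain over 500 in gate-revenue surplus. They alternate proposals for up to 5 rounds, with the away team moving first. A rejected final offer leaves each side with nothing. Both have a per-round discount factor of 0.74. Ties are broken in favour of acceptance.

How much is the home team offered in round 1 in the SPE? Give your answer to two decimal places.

Round 5 (the away team proposes): rejection yields 0 for the home team; the away team offers 0 and keeps 500.
Round 4 (the home team proposes): the away team can get 500 next round, worth 0.74 × 500 = 370 now. The home team offers 370 and keeps 500 − 370 = 130.
Round 3 (the away team proposes): the home team can get 130 next round, worth 0.74 × 130 = 96.2 now; the away team offers that and keeps 403.8.
Round 2 (the home team proposes): the away team can get 403.8 next round, worth 0.74 × 403.8 = 298.812 now. The home team offers 298.812 and keeps 500 − 298.812 = 201.188.
Round 1 (the away team proposes): the home team can get 201.188 next round, worth 0.74 × 201.188 = 148.87912 now; the away team offers that and keeps 351.12088.

148.88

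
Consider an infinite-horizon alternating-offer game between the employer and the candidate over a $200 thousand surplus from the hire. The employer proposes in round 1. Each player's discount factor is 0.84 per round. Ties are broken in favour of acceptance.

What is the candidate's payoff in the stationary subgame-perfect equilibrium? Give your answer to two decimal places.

Let x be the employer's share when the employer proposes and y be the candidate's share when the candidate proposes.
The candidate accepts iff offered ≥ 0.84·y, so x = 200 − 0.84y. Symmetrically y = 200 − 0.84x.
Substituting: x = 200 − 0.84(200 − 0.84x), giving x(1 − 0.84·0.84) = 200(1 − 0.84).
So x = 200 × 0.16 / 0.2944 ≈ 108.6957, and the candidate receives 200 − x ≈ 91.3043.

91.30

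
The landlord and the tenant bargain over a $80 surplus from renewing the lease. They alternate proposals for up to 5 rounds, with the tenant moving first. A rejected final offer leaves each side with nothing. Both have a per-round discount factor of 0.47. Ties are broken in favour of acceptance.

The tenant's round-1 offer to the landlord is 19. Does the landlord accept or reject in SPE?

Work out the landlord's continuation value if the offer is rejected.
Round 5 (the tenant proposes): the landlord will accept anything ≥ 0, so the tenant offers 0 and keeps 80.
Round 4 (the landlord proposes): the tenant can get 80 next round, worth 0.47 × 80 = 37.6 now, so the landlord offers 37.6, keeping 42.4.
Round 3 (the tenant proposes): the landlord can get 42.4 next round, worth 0.47 × 42.4 = 19.928 now. The tenant offers 19.928 and keeps 80 − 19.928 = 60.072.
Round 2 (the landlord proposes): the tenant can get 60.072 next round, worth 0.47 × 60.072 = 28.23384 now; the landlord offers that and keeps 51.76616.
So by rejecting in round 1, the landlord gets 51.76616 next round, worth 0.47 × 51.76616 = 24.3300952 now.
Offer 19 < 24.3300952, so the landlord rejects.

Reject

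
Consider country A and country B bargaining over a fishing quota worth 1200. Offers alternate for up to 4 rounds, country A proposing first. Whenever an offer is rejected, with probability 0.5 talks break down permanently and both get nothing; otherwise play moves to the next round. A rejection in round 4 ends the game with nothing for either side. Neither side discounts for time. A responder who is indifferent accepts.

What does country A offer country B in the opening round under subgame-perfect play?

By backward induction:
Round 4 (country B proposes): country A will accept anything ≥ 0, so country B offers 0 and keeps 1200.
Round 3 (country A proposes): rejecting gives country B an expected 0.5 × 1200 = 600; country A offers that and keeps 600.
Round 2 (country B proposes): rejecting gives country A an expected 0.5 × 600 = 300, so country B offers 300, keeping 900.
Round 1 (country A proposes): rejecting gives country B an expected 0.5 × 900 = 450, so country A offers 450, keeping 750.

450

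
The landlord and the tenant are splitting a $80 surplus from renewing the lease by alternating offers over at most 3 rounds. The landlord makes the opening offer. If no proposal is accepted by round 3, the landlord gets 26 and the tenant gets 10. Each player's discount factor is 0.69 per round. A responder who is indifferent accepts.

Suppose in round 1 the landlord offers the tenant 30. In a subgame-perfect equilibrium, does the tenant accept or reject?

Round 3 (the landlord proposes): the tenant gets 10 if talks fail, so the landlord offers 10 and keeps 70.
Round 2 (the tenant proposes): the landlord can get 70 next round, worth 0.69 × 70 = 48.3 now. The tenant offers 48.3 and keeps 80 − 48.3 = 31.7.
So by rejecting in round 1, the tenant gets 31.7 next round, worth 0.69 × 31.7 = 21.873 now.
Offer 30 ≥ 21.873, so the tenant accepts.

Accept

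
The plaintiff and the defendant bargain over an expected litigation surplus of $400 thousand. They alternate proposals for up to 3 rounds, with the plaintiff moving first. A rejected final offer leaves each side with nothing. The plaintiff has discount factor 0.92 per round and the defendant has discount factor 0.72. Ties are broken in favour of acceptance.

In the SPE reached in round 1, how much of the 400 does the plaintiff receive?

376.96

Round 3 (the plaintiff proposes): the defendant will accept anything ≥ 0, so the plaintiff offers 0 and keeps 400.
Round 2 (the defendant proposes): the plaintiff can get 400 next round, worth 0.92 × 400 = 368 now, so the defendant offers 368, keeping 32.
Round 1 (the plaintiff proposes): the defendant can get 32 next round, worth 0.72 × 32 = 23.04 now, so the plaintiff offers 23.04, keeping 376.96.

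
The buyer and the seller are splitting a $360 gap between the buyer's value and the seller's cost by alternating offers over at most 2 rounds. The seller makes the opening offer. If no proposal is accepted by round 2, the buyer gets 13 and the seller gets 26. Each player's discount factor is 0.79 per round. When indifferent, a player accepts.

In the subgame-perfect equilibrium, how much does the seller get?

96.14

Round 2 (the buyer proposes): the seller gets 26 if talks fail, so the buyer offers 26 and keeps 334.
Round 1 (the seller proposes): the buyer can get 334 next round, worth 0.79 × 334 = 263.86 now; the seller offers that and keeps 96.14.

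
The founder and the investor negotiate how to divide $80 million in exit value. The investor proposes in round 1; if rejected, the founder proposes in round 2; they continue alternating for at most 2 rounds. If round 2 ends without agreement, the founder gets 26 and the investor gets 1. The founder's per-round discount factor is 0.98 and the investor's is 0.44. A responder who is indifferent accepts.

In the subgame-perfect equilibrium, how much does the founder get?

77.42

Round 2 (the founder proposes): the investor gets 1 if talks fail, so the founder offers 1 and keeps 79.
Round 1 (the investor proposes): the founder can get 79 next round, worth 0.98 × 79 = 77.42 now. The investor offers 77.42 and keeps 80 − 77.42 = 2.58.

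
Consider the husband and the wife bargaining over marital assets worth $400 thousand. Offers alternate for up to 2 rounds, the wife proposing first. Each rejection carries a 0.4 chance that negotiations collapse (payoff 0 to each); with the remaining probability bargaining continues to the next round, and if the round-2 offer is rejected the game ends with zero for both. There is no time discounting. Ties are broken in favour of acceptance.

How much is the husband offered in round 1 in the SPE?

240

Round 2 (the husband proposes): rejection yields 0 for the wife; the husband offers 0 and keeps 400.
Round 1 (the wife proposes): rejecting gives the husband an expected 0.6 × 400 = 240, so the wife offers 240, keeping 160.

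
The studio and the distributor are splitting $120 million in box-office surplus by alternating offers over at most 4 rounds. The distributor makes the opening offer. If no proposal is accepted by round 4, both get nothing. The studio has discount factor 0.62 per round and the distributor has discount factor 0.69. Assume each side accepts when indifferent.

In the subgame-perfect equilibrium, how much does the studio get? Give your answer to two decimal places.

Round 4 (the studio proposes): the distributor will accept anything ≥ 0, so the studio offers 0 and keeps 120.
Round 3 (the distributor proposes): the studio can get 120 next round, worth 0.62 × 120 = 74.4 now, so the distributor offers 74.4, keeping 45.6.
Round 2 (the studio proposes): the distributor can get 45.6 next round, worth 0.69 × 45.6 = 31.464 now, so the studio offers 31.464, keeping 88.536.
Round 1 (the distributor proposes): the studio can get 88.536 next round, worth 0.62 × 88.536 = 54.89232 now, so the distributor offers 54.89232, keeping 65.10768.

54.89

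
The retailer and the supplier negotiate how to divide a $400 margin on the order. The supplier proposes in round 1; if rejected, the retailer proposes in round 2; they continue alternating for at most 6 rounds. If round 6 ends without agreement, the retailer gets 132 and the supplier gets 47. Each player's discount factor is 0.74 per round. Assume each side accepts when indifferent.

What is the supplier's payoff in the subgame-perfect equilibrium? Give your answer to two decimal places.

Round 6 (the retailer proposes): the supplier gets 47 if talks fail, so the retailer offers 47 and keeps 353.
Round 5 (the supplier proposes): the retailer can get 353 next round, worth 0.74 × 353 = 261.22 now; the supplier offers that and keeps 138.78.
Round 4 (the retailer proposes): the supplier can get 138.78 next round, worth 0.74 × 138.78 = 102.6972 now. The retailer offers 102.6972 and keeps 400 − 102.6972 = 297.3028.
Round 3 (the supplier proposes): the retailer can get 297.3028 next round, worth 0.74 × 297.3028 = 220.004072 now, so the supplier offers 220.004072, keeping 179.995928.
Round 2 (the retailer proposes): the supplier can get 179.995928 next round, worth 0.74 × 179.995928 = 133.19698672 now, so the retailer offers 133.19698672, keeping 266.80301328.
Round 1 (the supplier proposes): the retailer can get 266.80301328 next round, worth 0.74 × 266.80301328 = 197.4342298272 now. The supplier offers 197.4342298272 and keeps 400 − 197.4342298272 = 202.5657701728.

202.57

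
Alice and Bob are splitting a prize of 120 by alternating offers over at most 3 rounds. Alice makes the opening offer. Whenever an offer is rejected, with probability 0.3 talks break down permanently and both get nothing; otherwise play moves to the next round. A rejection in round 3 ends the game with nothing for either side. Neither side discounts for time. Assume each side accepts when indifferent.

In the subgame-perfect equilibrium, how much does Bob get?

Round 3 (Alice proposes): Bob will accept anything ≥ 0, so Alice offers 0 and keeps 120.
Round 2 (Bob proposes): rejecting gives Alice an expected 0.7 × 120 = 84. Bob offers 84 and keeps 120 − 84 = 36.
Round 1 (Alice proposes): rejecting gives Bob an expected 0.7 × 36 = 25.2, so Alice offers 25.2, keeping 94.8.

25.2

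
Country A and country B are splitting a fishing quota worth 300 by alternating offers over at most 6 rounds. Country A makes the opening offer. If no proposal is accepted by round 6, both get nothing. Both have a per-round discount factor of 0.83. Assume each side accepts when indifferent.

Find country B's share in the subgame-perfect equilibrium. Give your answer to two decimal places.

Round 6 (country B proposes): country A will accept anything ≥ 0, so country B offers 0 and keeps 300.
Round 5 (country A proposes): country B can get 300 next round, worth 0.83 × 300 = 249 now. Country A offers 249 and keeps 300 − 249 = 51.
Round 4 (country B proposes): country A can get 51 next round, worth 0.83 × 51 = 42.33 now; country B offers that and keeps 257.67.
Round 3 (country A proposes): country B can get 257.67 next round, worth 0.83 × 257.67 = 213.8661 now; country A offers that and keeps 86.1339.
Round 2 (country B proposes): country A can get 86.1339 next round, worth 0.83 × 86.1339 = 71.491137 now. Country B offers 71.491137 and keeps 300 − 71.491137 = 228.508863.
Round 1 (country A proposes): country B can get 228.508863 next round, worth 0.83 × 228.508863 = 189.66235629 now; country A offers that and keeps 110.33764371.

189.66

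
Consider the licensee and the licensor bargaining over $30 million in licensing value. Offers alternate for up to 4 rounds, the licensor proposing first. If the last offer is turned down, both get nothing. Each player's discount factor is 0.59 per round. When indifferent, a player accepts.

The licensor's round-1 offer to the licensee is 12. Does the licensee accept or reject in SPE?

Work out the licensee's continuation value if the offer is rejected.
Round 4 (the licensee proposes): the licensor will accept anything ≥ 0, so the licensee offers 0 and keeps 30.
Round 3 (the licensor proposes): the licensee can get 30 next round, worth 0.59 × 30 = 17.7 now. The licensor offers 17.7 and keeps 30 − 17.7 = 12.3.
Round 2 (the licensee proposes): the licensor can get 12.3 next round, worth 0.59 × 12.3 = 7.257 now, so the licensee offers 7.257, keeping 22.743.
So by rejecting in round 1, the licensee gets 22.743 next round, worth 0.59 × 22.743 = 13.41837 now.
Offer 12 < 13.41837, so the licensee rejects.

Reject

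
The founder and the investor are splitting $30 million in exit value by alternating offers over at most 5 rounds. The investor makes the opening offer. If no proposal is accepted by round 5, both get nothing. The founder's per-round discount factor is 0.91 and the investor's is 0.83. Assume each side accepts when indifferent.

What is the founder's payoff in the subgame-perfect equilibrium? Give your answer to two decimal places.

Solve by backward induction from round 5.
Round 5 (the investor proposes): rejection yields 0 for the founder; the investor offers 0 and keeps 30.
Round 4 (the founder proposes): the investor can get 30 next round, worth 0.83 × 30 = 24.9 now; the founder offers that and keeps 5.1.
Round 3 (the investor proposes): the founder can get 5.1 next round, worth 0.91 × 5.1 = 4.641 now, so the investor offers 4.641, keeping 25.359.
Round 2 (the founder proposes): the investor can get 25.359 next round, worth 0.83 × 25.359 = 21.04797 now; the founder offers that and keeps 8.95203.
Round 1 (the investor proposes): the founder can get 8.95203 next round, worth 0.91 × 8.95203 = 8.1463473 now, so the investor offers 8.1463473, keeping 21.8536527.

8.15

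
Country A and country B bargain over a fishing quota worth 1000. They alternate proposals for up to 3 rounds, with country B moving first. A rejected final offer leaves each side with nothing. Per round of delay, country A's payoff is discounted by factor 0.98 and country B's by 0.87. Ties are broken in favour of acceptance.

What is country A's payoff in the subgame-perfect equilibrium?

127.4

By backward induction:
Round 3 (country B proposes): rejection yields 0 for country A; country B offers 0 and keeps 1000.
Round 2 (country A proposes): country B can get 1000 next round, worth 0.87 × 1000 = 870 now; country A offers that and keeps 130.
Round 1 (country B proposes): country A can get 130 next round, worth 0.98 × 130 = 127.4 now; country B offers that and keeps 872.6.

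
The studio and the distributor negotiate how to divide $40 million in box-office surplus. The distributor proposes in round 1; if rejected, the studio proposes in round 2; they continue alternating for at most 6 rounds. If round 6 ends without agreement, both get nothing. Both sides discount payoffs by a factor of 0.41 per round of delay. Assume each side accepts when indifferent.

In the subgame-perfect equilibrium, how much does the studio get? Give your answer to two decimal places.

11.77

Round 6 (the studio proposes): rejection yields 0 for the distributor; the studio offers 0 and keeps 40.
Round 5 (the distributor proposes): the studio can get 40 next round, worth 0.41 × 40 = 16.4 now. The distributor offers 16.4 and keeps 40 − 16.4 = 23.6.
Round 4 (the studio proposes): the distributor can get 23.6 next round, worth 0.41 × 23.6 = 9.676 now; the studio offers that and keeps 30.324.
Round 3 (the distributor proposes): the studio can get 30.324 next round, worth 0.41 × 30.324 = 12.43284 now, so the distributor offers 12.43284, keeping 27.56716.
Round 2 (the studio proposes): the distributor can get 27.56716 next round, worth 0.41 × 27.56716 = 11.3025356 now. The studio offers 11.3025356 and keeps 40 − 11.3025356 = 28.6974644.
Round 1 (the distributor proposes): the studio can get 28.6974644 next round, worth 0.41 × 28.6974644 = 11.765960404 now, so the distributor offers 11.765960404, keeping 28.234039596.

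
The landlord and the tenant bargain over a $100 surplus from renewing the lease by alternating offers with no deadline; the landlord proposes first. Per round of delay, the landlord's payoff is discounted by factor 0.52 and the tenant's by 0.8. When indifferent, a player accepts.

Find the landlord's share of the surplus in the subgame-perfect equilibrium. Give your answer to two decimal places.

In a stationary SPE each proposer offers the other exactly their discounted continuation value.
If the landlord keeps x when proposing and the tenant keeps y when proposing, then x = 100 − 0.8y and y = 100 − 0.52x.
Solving: x = 100(1 − 0.8) / (1 − 0.52·0.8) = 20 / 0.584 ≈ 34.2466.
The tenant gets 100 − 34.2466 ≈ 65.7534.

34.25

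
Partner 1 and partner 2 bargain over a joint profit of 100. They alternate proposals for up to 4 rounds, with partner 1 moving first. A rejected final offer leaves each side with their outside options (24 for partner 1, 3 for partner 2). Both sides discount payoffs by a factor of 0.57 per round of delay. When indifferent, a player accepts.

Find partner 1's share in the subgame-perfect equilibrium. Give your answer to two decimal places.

61.42

By backward induction:
Round 4 (partner 2 proposes): partner 1 gets 24 if talks fail, so partner 2 offers 24 and keeps 76.
Round 3 (partner 1 proposes): partner 2 can get 76 next round, worth 0.57 × 76 = 43.32 now. Partner 1 offers 43.32 and keeps 100 − 43.32 = 56.68.
Round 2 (partner 2 proposes): partner 1 can get 56.68 next round, worth 0.57 × 56.68 = 32.3076 now. Partner 2 offers 32.3076 and keeps 100 − 32.3076 = 67.6924.
Round 1 (partner 1 proposes): partner 2 can get 67.6924 next round, worth 0.57 × 67.6924 = 38.584668 now, so partner 1 offers 38.584668, keeping 61.415332.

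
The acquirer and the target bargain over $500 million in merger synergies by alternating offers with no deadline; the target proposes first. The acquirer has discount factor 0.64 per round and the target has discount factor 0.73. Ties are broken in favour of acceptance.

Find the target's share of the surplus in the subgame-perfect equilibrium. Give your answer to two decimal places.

When the target proposes, the acquirer accepts any offer worth at least 0.64 times what the acquirer would get by proposing next round; and vice versa.
This gives x = 500 − 0.64y and y = 500 − 0.73x, where x and y are each side's share when it proposes.
Hence (1 − 0.64·0.73)x = 500(1 − 0.64), i.e. 0.5328·x = 180.
x ≈ 337.8378; the acquirer's share is 500 − x ≈ 162.1622.

337.84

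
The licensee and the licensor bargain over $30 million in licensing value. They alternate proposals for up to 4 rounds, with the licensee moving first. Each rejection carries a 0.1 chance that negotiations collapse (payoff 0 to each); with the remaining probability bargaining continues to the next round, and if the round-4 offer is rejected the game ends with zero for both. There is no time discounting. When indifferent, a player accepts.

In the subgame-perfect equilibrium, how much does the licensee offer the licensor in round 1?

Round 4 (the licensor proposes): the licensee will accept anything ≥ 0, so the licensor offers 0 and keeps 30.
Round 3 (the licensee proposes): rejecting gives the licensor an expected 0.9 × 30 = 27; the licensee offers that and keeps 3.
Round 2 (the licensor proposes): rejecting gives the licensee an expected 0.9 × 3 = 2.7; the licensor offers that and keeps 27.3.
Round 1 (the licensee proposes): rejecting gives the licensor an expected 0.9 × 27.3 = 24.57. The licensee offers 24.57 and keeps 30 − 24.57 = 5.43.

24.57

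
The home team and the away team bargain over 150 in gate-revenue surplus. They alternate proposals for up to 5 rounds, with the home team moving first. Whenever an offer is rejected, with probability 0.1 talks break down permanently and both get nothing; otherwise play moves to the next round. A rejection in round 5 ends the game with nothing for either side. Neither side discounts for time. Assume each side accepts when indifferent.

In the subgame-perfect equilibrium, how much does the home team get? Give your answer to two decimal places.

By backward induction:
Round 5 (the home team proposes): rejection yields 0 for the away team; the home team offers 0 and keeps 150.
Round 4 (the away team proposes): rejecting gives the home team an expected 0.9 × 150 = 135, so the away team offers 135, keeping 15.
Round 3 (the home team proposes): rejecting gives the away team an expected 0.9 × 15 = 13.5. The home team offers 13.5 and keeps 150 − 13.5 = 136.5.
Round 2 (the away team proposes): rejecting gives the home team an expected 0.9 × 136.5 = 122.85, so the away team offers 122.85, keeping 27.15.
Round 1 (the home team proposes): rejecting gives the away team an expected 0.9 × 27.15 = 24.435; the home team offers that and keeps 125.565.

125.57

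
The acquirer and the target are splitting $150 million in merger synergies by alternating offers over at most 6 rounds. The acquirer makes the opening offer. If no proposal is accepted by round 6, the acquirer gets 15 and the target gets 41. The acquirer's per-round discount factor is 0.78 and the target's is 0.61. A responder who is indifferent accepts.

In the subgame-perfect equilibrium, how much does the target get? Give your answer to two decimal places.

By backward induction:
Round 6 (the target proposes): the acquirer gets 15 if talks fail, so the target offers 15 and keeps 135.
Round 5 (the acquirer proposes): the target can get 135 next round, worth 0.61 × 135 = 82.35 now; the acquirer offers that and keeps 67.65.
Round 4 (the target proposes): the acquirer can get 67.65 next round, worth 0.78 × 67.65 = 52.767 now, so the target offers 52.767, keeping 97.233.
Round 3 (the acquirer proposes): the target can get 97.233 next round, worth 0.61 × 97.233 = 59.31213 now; the acquirer offers that and keeps 90.68787.
Round 2 (the target proposes): the acquirer can get 90.68787 next round, worth 0.78 × 90.68787 = 70.7365386 now; the target offers that and keeps 79.2634614.
Round 1 (the acquirer proposes): the target can get 79.2634614 next round, worth 0.61 × 79.2634614 = 48.350711454 now, so the acquirer offers 48.350711454, keeping 101.649288546.

48.35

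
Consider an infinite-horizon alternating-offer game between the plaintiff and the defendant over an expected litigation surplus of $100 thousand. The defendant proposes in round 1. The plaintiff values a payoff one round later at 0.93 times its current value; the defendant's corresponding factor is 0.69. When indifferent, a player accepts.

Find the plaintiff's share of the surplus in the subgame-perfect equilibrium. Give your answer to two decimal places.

80.46

When the defendant proposes, the plaintiff accepts any offer worth at least 0.93 times what the plaintiff would get by proposing next round; and vice versa.
This gives x = 100 − 0.93y and y = 100 − 0.69x, where x and y are each side's share when it proposes.
Hence (1 − 0.93·0.69)x = 100(1 − 0.93), i.e. 0.3583·x = 7.
x ≈ 19.5367; the plaintiff's share is 100 − x ≈ 80.4633.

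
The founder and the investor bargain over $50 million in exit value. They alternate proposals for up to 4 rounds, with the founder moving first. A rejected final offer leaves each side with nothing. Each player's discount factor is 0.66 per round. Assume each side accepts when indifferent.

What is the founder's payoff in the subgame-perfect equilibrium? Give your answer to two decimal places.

24.41

By backward induction:
Round 4 (the investor proposes): rejection yields 0 for the founder; the investor offers 0 and keeps 50.
Round 3 (the founder proposes): the investor can get 50 next round, worth 0.66 × 50 = 33 now; the founder offers that and keeps 17.
Round 2 (the investor proposes): the founder can get 17 next round, worth 0.66 × 17 = 11.22 now; the investor offers that and keeps 38.78.
Round 1 (the founder proposes): the investor can get 38.78 next round, worth 0.66 × 38.78 = 25.5948 now; the founder offers that and keeps 24.4052.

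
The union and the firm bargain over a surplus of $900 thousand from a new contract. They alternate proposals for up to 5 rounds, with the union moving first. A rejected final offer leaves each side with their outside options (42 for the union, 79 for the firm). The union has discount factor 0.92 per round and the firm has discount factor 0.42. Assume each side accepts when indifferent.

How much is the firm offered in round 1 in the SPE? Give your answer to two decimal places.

53.72

Round 5 (the union proposes): the firm gets 79 if talks fail, so the union offers 79 and keeps 821.
Round 4 (the firm proposes): the union can get 821 next round, worth 0.92 × 821 = 755.32 now. The firm offers 755.32 and keeps 900 − 755.32 = 144.68.
Round 3 (the union proposes): the firm can get 144.68 next round, worth 0.42 × 144.68 = 60.7656 now; the union offers that and keeps 839.2344.
Round 2 (the firm proposes): the union can get 839.2344 next round, worth 0.92 × 839.2344 = 772.095648 now, so the firm offers 772.095648, keeping 127.904352.
Round 1 (the union proposes): the firm can get 127.904352 next round, worth 0.42 × 127.904352 = 53.71982784 now. The union offers 53.71982784 and keeps 900 − 53.71982784 = 846.28017216.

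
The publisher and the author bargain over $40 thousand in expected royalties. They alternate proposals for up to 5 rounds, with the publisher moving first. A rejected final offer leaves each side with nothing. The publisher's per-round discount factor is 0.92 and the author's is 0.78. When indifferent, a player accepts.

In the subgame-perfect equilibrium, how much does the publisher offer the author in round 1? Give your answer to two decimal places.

4.29

Round 5 (the publisher proposes): the author will accept anything ≥ 0, so the publisher offers 0 and keeps 40.
Round 4 (the author proposes): the publisher can get 40 next round, worth 0.92 × 40 = 36.8 now; the author offers that and keeps 3.2.
Round 3 (the publisher proposes): the author can get 3.2 next round, worth 0.78 × 3.2 = 2.496 now, so the publisher offers 2.496, keeping 37.504.
Round 2 (the author proposes): the publisher can get 37.504 next round, worth 0.92 × 37.504 = 34.50368 now. The author offers 34.50368 and keeps 40 − 34.50368 = 5.49632.
Round 1 (the publisher proposes): the author can get 5.49632 next round, worth 0.78 × 5.49632 = 4.2871296 now, so the publisher offers 4.2871296, keeping 35.7128704.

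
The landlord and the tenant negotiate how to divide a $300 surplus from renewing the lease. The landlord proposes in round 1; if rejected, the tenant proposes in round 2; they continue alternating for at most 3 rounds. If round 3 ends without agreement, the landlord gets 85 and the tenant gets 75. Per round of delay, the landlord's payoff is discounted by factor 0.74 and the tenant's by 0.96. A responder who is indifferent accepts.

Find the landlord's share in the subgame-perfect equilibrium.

Round 3 (the landlord proposes): the tenant gets 75 if talks fail, so the landlord offers 75 and keeps 225.
Round 2 (the tenant proposes): the landlord can get 225 next round, worth 0.74 × 225 = 166.5 now; the tenant offers that and keeps 133.5.
Round 1 (the landlord proposes): the tenant can get 133.5 next round, worth 0.96 × 133.5 = 128.16 now. The landlord offers 128.16 and keeps 300 − 128.16 = 171.84.

171.84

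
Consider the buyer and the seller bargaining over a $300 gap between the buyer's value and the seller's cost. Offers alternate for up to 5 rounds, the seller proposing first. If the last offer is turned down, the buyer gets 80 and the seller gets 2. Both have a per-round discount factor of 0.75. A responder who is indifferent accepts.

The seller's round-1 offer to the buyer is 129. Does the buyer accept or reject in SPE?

Accept

Work out the buyer's continuation value if the offer is rejected.
Round 5 (the seller proposes): the buyer gets 80 if talks fail, so the seller offers 80 and keeps 220.
Round 4 (the buyer proposes): the seller can get 220 next round, worth 0.75 × 220 = 165 now. The buyer offers 165 and keeps 300 − 165 = 135.
Round 3 (the seller proposes): the buyer can get 135 next round, worth 0.75 × 135 = 101.25 now, so the seller offers 101.25, keeping 198.75.
Round 2 (the buyer proposes): the seller can get 198.75 next round, worth 0.75 × 198.75 = 149.0625 now, so the buyer offers 149.0625, keeping 150.9375.
So by rejecting in round 1, the buyer gets 150.9375 next round, worth 0.75 × 150.9375 = 113.203125 now.
Offer 129 ≥ 113.203125, so the buyer accepts.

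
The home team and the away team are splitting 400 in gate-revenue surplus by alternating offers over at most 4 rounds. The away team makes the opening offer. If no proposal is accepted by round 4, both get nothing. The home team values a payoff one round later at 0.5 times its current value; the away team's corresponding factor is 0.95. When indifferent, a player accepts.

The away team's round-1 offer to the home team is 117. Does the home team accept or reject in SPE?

Accept

Work out the home team's continuation value if the offer is rejected.
Round 4 (the home team proposes): rejection yields 0 for the away team; the home team offers 0 and keeps 400.
Round 3 (the away team proposes): the home team can get 400 next round, worth 0.5 × 400 = 200 now; the away team offers that and keeps 200.
Round 2 (the home team proposes): the away team can get 200 next round, worth 0.95 × 200 = 190 now, so the home team offers 190, keeping 210.
So by rejecting in round 1, the home team gets 210 next round, worth 0.5 × 210 = 105 now.
Offer 117 ≥ 105, so the home team accepts.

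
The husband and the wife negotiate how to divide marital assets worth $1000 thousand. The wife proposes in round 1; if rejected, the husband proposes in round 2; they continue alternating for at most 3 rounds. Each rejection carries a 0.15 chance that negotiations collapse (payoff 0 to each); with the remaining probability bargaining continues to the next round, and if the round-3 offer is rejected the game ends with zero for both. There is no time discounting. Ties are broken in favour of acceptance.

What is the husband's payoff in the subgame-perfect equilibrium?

By backward induction:
Round 3 (the wife proposes): rejection yields 0 for the husband; the wife offers 0 and keeps 1000.
Round 2 (the husband proposes): rejecting gives the wife an expected 0.85 × 1000 = 850; the husband offers that and keeps 150.
Round 1 (the wife proposes): rejecting gives the husband an expected 0.85 × 150 = 127.5, so the wife offers 127.5, keeping 872.5.

127.5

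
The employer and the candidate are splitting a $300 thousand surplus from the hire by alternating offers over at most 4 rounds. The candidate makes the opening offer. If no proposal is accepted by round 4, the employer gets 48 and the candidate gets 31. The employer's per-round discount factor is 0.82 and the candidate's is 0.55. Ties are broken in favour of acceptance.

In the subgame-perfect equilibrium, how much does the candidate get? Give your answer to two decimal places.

89.82

By backward induction:
Round 4 (the employer proposes): the candidate gets 31 if talks fail, so the employer offers 31 and keeps 269.
Round 3 (the candidate proposes): the employer can get 269 next round, worth 0.82 × 269 = 220.58 now; the candidate offers that and keeps 79.42.
Round 2 (the employer proposes): the candidate can get 79.42 next round, worth 0.55 × 79.42 = 43.681 now; the employer offers that and keeps 256.319.
Round 1 (the candidate proposes): the employer can get 256.319 next round, worth 0.82 × 256.319 = 210.18158 now. The candidate offers 210.18158 and keeps 300 − 210.18158 = 89.81842.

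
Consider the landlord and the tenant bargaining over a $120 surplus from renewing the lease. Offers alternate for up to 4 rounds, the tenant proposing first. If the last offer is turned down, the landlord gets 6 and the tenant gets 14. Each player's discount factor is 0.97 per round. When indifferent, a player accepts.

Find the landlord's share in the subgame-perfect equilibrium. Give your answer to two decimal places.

100.24

Round 4 (the landlord proposes): the tenant gets 14 if talks fail, so the landlord offers 14 and keeps 106.
Round 3 (the tenant proposes): the landlord can get 106 next round, worth 0.97 × 106 = 102.82 now, so the tenant offers 102.82, keeping 17.18.
Round 2 (the landlord proposes): the tenant can get 17.18 next round, worth 0.97 × 17.18 = 16.6646 now, so the landlord offers 16.6646, keeping 103.3354.
Round 1 (the tenant proposes): the landlord can get 103.3354 next round, worth 0.97 × 103.3354 = 100.235338 now. The tenant offers 100.235338 and keeps 120 − 100.235338 = 19.764662.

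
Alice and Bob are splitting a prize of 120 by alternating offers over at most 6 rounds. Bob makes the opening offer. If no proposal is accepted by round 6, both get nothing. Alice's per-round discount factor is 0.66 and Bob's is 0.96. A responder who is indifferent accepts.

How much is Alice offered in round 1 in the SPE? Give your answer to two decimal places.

Round 6 (Alice proposes): rejection yields 0 for Bob; Alice offers 0 and keeps 120.
Round 5 (Bob proposes): Alice can get 120 next round, worth 0.66 × 120 = 79.2 now; Bob offers that and keeps 40.8.
Round 4 (Alice proposes): Bob can get 40.8 next round, worth 0.96 × 40.8 = 39.168 now; Alice offers that and keeps 80.832.
Round 3 (Bob proposes): Alice can get 80.832 next round, worth 0.66 × 80.832 = 53.34912 now, so Bob offers 53.34912, keeping 66.65088.
Round 2 (Alice proposes): Bob can get 66.65088 next round, worth 0.96 × 66.65088 = 63.9848448 now. Alice offers 63.9848448 and keeps 120 − 63.9848448 = 56.0151552.
Round 1 (Bob proposes): Alice can get 56.0151552 next round, worth 0.66 × 56.0151552 = 36.970002432 now; Bob offers that and keeps 83.029997568.

36.97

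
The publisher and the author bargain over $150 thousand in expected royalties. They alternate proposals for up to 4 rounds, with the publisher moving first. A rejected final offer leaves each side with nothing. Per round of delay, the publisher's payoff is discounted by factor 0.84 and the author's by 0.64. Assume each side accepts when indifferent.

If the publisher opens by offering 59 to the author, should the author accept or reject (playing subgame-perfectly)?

Reject

Work out the author's continuation value if the offer is rejected.
Round 4 (the author proposes): the publisher will accept anything ≥ 0, so the author offers 0 and keeps 150.
Round 3 (the publisher proposes): the author can get 150 next round, worth 0.64 × 150 = 96 now; the publisher offers that and keeps 54.
Round 2 (the author proposes): the publisher can get 54 next round, worth 0.84 × 54 = 45.36 now. The author offers 45.36 and keeps 150 − 45.36 = 104.64.
So by rejecting in round 1, the author gets 104.64 next round, worth 0.64 × 104.64 = 66.9696 now.
Offer 59 < 66.9696, so the author rejects.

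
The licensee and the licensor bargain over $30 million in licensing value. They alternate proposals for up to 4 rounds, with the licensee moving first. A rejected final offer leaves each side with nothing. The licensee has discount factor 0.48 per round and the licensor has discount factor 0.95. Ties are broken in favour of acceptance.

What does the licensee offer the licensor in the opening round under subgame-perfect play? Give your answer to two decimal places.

27.82

Round 4 (the licensor proposes): the licensee will accept anything ≥ 0, so the licensor offers 0 and keeps 30.
Round 3 (the licensee proposes): the licensor can get 30 next round, worth 0.95 × 30 = 28.5 now; the licensee offers that and keeps 1.5.
Round 2 (the licensor proposes): the licensee can get 1.5 next round, worth 0.48 × 1.5 = 0.72 now, so the licensor offers 0.72, keeping 29.28.
Round 1 (the licensee proposes): the licensor can get 29.28 next round, worth 0.95 × 29.28 = 27.816 now, so the licensee offers 27.816, keeping 2.184.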